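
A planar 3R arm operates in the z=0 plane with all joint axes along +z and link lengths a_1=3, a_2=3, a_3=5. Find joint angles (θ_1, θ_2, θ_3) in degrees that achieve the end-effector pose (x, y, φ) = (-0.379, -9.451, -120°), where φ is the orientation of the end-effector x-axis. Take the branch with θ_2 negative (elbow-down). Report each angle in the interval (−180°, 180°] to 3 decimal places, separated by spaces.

wrist centre = target − a_3·(cos φ, sin φ) = (2.1210, -5.1209)
cos θ_2 = (30.7220−3²−3²)/(2·3·3) = 0.7068; θ_2 = -45.0267° (elbow-down)
β = atan2(-5.1209,2.1210) = -67.5013°; ψ = atan2(-2.1223,5.1203) = -22.5134°
θ_1 = β − ψ = -44.9879°
θ_3 = φ − θ_1 − θ_2 = -29.9853° (wrapped to (-180°,180°])

-44.988 -45.027 -29.985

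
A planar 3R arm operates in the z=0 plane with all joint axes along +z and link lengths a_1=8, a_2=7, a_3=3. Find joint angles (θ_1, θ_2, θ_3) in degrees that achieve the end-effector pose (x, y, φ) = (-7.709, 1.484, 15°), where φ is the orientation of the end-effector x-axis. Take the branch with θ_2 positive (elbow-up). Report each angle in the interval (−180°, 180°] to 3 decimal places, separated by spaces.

wrist centre = target − a_3·(cos φ, sin φ) = (-10.6068, 0.7075)
cos θ_2 = (113.0043−8²−7²)/(2·8·7) = 0.0000; θ_2 = 89.9978° (elbow-up)
β = atan2(0.7075,-10.6068) = 176.1836°; ψ = atan2(7.0000,8.0003) = 41.1850°
θ_1 = β − ψ = 134.9987°
θ_3 = φ − θ_1 − θ_2 = 150.0035° (wrapped to (-180°,180°])

134.999 89.998 150.004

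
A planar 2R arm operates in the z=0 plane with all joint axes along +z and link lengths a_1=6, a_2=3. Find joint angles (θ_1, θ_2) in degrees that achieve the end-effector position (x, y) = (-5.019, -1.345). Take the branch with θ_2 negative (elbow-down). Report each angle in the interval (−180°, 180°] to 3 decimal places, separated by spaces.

cos θ_2 = (26.9994−6²−3²)/(2·6·3) = -0.5000; θ_2 = -120.0011° (elbow-down)
β = atan2(-1.3450,-5.0190) = -164.9983°; ψ = atan2(-2.5980,4.4999) = -30.0000°
θ_1 = β − ψ = -134.9983°

-134.998 -120.001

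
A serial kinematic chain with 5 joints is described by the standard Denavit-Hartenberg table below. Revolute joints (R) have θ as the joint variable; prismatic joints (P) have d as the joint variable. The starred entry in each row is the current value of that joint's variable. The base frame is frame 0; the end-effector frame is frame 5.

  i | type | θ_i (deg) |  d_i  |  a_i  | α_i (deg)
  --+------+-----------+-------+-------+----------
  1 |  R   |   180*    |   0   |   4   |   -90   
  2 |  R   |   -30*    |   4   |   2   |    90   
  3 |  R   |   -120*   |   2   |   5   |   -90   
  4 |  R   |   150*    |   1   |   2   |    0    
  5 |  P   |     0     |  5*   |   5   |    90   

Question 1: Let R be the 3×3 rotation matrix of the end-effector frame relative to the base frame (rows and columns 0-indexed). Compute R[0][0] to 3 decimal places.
End-effector x-axis (col 0 of R) = (-0.6250,-0.7500,-0.2165)
R[0][0] = -0.6250

-0.625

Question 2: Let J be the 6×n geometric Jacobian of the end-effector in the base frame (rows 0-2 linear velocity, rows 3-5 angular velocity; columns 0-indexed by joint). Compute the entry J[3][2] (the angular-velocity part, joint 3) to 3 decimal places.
0.500

axis z_2 = (0.5000,-0.0000,0.8660); lever o_n−o_2 = (-5.7099,2.0801,1.5646)
cross product → J_v[:, 2] = (-1.8014,-5.7272,1.0401)
J_ω[:, 2] = z_2
entry J[3][2] = 0.5000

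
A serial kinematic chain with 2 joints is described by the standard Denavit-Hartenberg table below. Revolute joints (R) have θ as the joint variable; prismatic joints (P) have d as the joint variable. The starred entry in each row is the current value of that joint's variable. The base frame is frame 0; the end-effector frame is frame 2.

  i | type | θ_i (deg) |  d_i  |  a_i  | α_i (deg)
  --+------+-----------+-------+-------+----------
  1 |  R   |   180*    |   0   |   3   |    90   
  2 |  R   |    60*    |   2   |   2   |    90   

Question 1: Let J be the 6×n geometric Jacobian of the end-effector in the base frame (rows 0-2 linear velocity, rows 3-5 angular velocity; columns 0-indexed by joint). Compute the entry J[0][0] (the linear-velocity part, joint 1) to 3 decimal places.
axis z_0 = ẑ; lever o_n−o_0 = (-4.0000,2.0000,1.7321)
cross product → J_v[:, 0] = (-2.0000,-4.0000,0.0000)
J_ω[:, 0] = z_0
entry J[0][0] = -2.0000

-2.000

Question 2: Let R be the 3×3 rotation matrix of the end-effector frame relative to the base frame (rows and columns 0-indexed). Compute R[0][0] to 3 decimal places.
-0.500

End-effector x-axis (col 0 of R) = (-0.5000,0.0000,0.8660)
R[0][0] = -0.5000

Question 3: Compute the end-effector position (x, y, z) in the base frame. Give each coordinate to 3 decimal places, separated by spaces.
after link 1: o_1 = (-3.0000, 0.0000, 0.0000)
after link 2: o_2 = (-4.0000, 2.0000, 1.7321)

-4.000 2.000 1.732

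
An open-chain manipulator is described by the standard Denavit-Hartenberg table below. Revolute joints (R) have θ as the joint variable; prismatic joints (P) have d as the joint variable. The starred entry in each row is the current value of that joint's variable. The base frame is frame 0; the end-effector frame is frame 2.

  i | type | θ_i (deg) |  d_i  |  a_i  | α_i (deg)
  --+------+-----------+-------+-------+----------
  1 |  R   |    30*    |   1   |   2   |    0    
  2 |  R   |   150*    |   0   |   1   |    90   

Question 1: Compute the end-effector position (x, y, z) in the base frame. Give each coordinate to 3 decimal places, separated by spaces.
after link 1: o_1 = (1.7321, 1.0000, 1.0000)
after link 2: o_2 = (0.7321, 1.0000, 1.0000)

0.732 1.000 1.000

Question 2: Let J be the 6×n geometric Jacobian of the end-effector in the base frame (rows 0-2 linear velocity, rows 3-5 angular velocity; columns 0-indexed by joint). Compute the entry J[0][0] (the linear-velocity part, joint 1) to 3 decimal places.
-1.000

axis z_0 = ẑ; lever o_n−o_0 = (0.7321,1.0000,1.0000)
cross product → J_v[:, 0] = (-1.0000,0.7321,0.0000)
J_ω[:, 0] = z_0
entry J[0][0] = -1.0000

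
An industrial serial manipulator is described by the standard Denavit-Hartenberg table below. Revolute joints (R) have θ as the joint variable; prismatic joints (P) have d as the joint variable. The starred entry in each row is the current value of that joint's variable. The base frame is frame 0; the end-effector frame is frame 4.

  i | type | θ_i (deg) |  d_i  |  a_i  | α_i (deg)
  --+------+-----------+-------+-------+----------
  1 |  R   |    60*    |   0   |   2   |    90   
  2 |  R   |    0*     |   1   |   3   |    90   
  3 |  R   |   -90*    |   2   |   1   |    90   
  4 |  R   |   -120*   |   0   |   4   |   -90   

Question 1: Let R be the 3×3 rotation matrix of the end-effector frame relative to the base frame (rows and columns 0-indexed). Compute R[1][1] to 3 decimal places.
End-effector y-axis (col 1 of R) = (0.5000,0.8660,0.0000)
R[1][1] = 0.8660

0.866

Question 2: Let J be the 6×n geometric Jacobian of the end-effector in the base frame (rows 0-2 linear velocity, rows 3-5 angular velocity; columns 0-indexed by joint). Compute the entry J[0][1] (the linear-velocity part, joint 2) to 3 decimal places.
-0.732

axis z_1 = (0.8660,-0.5000,0.0000); lever o_n−o_1 = (3.2321,1.5981,1.4641)
cross product → J_v[:, 1] = (-0.7321,-1.2679,3.0000)
J_ω[:, 1] = z_1
entry J[0][1] = -0.7321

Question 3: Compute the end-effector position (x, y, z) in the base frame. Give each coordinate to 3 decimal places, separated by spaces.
after link 1: o_1 = (1.0000, 1.7321, 0.0000)
after link 2: o_2 = (3.3660, 3.8301, 0.0000)
after link 3: o_3 = (2.5000, 4.3301, -2.0000)
after link 4: o_4 = (4.2321, 3.3301, 1.4641)

4.232 3.330 1.464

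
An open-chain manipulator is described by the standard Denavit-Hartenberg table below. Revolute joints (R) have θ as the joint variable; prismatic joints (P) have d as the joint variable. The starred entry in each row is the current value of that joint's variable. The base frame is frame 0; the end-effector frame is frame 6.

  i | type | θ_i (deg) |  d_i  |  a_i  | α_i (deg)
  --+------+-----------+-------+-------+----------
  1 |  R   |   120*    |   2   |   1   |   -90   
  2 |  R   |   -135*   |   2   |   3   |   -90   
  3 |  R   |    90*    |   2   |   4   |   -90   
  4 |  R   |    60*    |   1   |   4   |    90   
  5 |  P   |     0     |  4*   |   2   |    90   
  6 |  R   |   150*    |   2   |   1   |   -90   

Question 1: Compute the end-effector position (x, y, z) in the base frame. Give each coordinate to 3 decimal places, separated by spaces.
after link 1: o_1 = (-0.5000, 0.8660, 2.0000)
after link 2: o_2 = (-1.1714, -1.9711, 4.1213)
after link 3: o_3 = (1.5856, 1.2537, 5.5355)
after link 4: o_4 = (4.1888, 0.7447, 2.3789)
after link 5: o_5 = (7.9601, 3.1408, 2.5684)
after link 6: o_6 = (8.3137, 2.5285, 4.6897)

8.314 2.528 4.690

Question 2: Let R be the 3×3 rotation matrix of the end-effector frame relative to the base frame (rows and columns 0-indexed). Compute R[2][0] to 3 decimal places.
End-effector x-axis (col 0 of R) = (-0.3536,0.6124,0.7071)
R[2][0] = 0.7071

0.707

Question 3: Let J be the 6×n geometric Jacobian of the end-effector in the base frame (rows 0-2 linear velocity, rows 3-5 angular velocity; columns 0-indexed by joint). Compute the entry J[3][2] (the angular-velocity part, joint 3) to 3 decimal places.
-0.354

axis z_2 = (-0.3536,0.6124,0.7071); lever o_n−o_2 = (9.4851,4.4996,0.5684)
cross product → J_v[:, 2] = (-2.8336,6.9079,-7.3992)
J_ω[:, 2] = z_2
entry J[3][2] = -0.3536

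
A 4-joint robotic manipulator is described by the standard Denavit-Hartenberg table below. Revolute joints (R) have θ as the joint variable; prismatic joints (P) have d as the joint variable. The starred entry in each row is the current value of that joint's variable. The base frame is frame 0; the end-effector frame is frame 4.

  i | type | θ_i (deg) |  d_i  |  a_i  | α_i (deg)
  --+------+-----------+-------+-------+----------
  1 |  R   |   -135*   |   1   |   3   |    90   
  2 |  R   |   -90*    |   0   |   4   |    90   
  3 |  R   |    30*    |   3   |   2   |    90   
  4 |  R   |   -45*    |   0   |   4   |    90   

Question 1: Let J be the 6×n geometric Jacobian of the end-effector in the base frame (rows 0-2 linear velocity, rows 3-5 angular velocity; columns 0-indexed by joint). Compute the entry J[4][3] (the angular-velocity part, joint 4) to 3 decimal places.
axis z_3 = (0.6124,-0.6124,-0.5000); lever o_n−o_3 = (-3.0000,-1.0000,-2.4495)
cross product → J_v[:, 3] = (1.0000,3.0000,-2.4495)
J_ω[:, 3] = z_3
entry J[4][3] = -0.6124

-0.612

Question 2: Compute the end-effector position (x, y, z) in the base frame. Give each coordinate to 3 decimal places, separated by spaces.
-3.707 -0.293 -7.182

after link 1: o_1 = (-2.1213, -2.1213, 1.0000)
after link 2: o_2 = (-2.1213, -2.1213, -3.0000)
after link 3: o_3 = (-0.7071, 0.7071, -4.7321)
after link 4: o_4 = (-3.7071, -0.2929, -7.1815)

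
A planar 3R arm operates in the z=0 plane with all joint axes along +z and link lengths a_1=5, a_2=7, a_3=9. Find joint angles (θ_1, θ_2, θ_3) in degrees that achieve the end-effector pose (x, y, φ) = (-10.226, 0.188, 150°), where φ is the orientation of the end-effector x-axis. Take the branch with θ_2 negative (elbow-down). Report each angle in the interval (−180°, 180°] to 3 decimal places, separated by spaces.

-30.008 -134.995 -44.997

wrist centre = target − a_3·(cos φ, sin φ) = (-2.4318, -4.3120)
cos θ_2 = (24.5069−5²−7²)/(2·5·7) = -0.7070; θ_2 = -134.9950° (elbow-down)
β = atan2(-4.3120,-2.4318) = -119.4210°; ψ = atan2(-4.9502,0.0507) = -89.4134°
θ_1 = β − ψ = -30.0077°
θ_3 = φ − θ_1 − θ_2 = -44.9974° (wrapped to (-180°,180°])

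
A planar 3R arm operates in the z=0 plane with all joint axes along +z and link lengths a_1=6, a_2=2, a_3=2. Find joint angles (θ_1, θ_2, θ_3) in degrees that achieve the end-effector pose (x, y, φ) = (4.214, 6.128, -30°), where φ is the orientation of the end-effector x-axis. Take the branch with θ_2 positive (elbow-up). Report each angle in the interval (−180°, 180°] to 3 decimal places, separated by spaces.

wrist centre = target − a_3·(cos φ, sin φ) = (2.4819, 7.1280)
cos θ_2 = (56.9685−6²−2²)/(2·6·2) = 0.7070; θ_2 = 45.0071° (elbow-up)
β = atan2(7.1280,2.4819) = 70.8020°; ψ = atan2(1.4144,7.4140) = 10.8006°
θ_1 = β − ψ = 60.0014°
θ_3 = φ − θ_1 − θ_2 = -135.0085° (wrapped to (-180°,180°])

60.001 45.007 -135.009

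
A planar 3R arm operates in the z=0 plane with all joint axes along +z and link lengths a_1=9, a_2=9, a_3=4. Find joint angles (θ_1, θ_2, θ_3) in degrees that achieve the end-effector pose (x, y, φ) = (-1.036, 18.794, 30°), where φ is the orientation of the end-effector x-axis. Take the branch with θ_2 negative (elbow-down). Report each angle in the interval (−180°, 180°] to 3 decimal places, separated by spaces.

wrist centre = target − a_3·(cos φ, sin φ) = (-4.5001, 16.7940)
cos θ_2 = (302.2894−9²−9²)/(2·9·9) = 0.8660; θ_2 = -30.0048° (elbow-down)
β = atan2(16.7940,-4.5001) = 105.0005°; ψ = atan2(-4.5007,16.7939) = -15.0024°
θ_1 = β − ψ = 120.0029°
θ_3 = φ − θ_1 − θ_2 = -59.9981° (wrapped to (-180°,180°])

120.003 -30.005 -59.998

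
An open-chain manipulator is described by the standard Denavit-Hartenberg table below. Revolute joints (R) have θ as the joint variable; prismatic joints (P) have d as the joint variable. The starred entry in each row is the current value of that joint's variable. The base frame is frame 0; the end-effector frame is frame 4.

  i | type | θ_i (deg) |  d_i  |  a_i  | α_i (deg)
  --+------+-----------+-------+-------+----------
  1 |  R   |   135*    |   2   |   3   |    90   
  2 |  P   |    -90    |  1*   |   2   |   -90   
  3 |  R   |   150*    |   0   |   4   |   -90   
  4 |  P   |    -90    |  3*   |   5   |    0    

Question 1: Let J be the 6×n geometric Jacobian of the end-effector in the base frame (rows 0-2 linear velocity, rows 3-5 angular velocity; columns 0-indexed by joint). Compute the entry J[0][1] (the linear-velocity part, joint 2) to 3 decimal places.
prismatic axis z_1 = (0.7071,0.7071,0.0000)
J_v[:, 1] = z_1; J_ω[:, 1] = (0,0,0)
entry J[0][1] = 0.7071

0.707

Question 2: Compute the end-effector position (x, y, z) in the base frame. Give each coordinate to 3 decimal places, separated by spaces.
after link 1: o_1 = (-2.1213, 2.1213, 2.0000)
after link 2: o_2 = (-1.4142, 2.8284, 0.0000)
after link 3: o_3 = (-2.8284, 1.4142, 3.4641)
after link 4: o_4 = (-4.5268, 6.7869, 4.9641)

-4.527 6.787 4.964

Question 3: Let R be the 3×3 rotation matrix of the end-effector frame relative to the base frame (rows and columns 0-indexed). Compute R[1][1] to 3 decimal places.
-0.354

End-effector y-axis (col 1 of R) = (-0.3536,-0.3536,0.8660)
R[1][1] = -0.3536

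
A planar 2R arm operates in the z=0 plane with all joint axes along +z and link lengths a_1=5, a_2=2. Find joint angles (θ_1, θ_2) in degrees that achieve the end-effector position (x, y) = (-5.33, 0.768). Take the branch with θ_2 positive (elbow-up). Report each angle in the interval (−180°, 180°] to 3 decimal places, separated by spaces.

149.999 90.004

cos θ_2 = (28.9987−5²−2²)/(2·5·2) = -0.0001; θ_2 = 90.0037° (elbow-up)
β = atan2(0.7680,-5.3300) = 171.8007°; ψ = atan2(2.0000,4.9999) = 21.8019°
θ_1 = β − ψ = 149.9988°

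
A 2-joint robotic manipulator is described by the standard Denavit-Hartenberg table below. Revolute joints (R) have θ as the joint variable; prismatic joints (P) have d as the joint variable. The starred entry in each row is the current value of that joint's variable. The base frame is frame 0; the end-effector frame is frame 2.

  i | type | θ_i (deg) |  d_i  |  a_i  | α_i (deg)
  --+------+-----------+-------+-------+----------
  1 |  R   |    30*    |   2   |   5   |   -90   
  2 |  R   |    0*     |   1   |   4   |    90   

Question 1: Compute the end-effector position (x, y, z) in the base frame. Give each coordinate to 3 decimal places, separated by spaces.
after link 1: o_1 = (4.3301, 2.5000, 2.0000)
after link 2: o_2 = (7.2942, 5.3660, 2.0000)

7.294 5.366 2.000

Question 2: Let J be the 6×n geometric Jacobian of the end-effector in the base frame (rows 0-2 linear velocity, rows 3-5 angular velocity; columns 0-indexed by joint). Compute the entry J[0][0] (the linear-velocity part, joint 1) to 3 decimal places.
axis z_0 = ẑ; lever o_n−o_0 = (7.2942,5.3660,2.0000)
cross product → J_v[:, 0] = (-5.3660,7.2942,0.0000)
J_ω[:, 0] = z_0
entry J[0][0] = -5.3660

-5.366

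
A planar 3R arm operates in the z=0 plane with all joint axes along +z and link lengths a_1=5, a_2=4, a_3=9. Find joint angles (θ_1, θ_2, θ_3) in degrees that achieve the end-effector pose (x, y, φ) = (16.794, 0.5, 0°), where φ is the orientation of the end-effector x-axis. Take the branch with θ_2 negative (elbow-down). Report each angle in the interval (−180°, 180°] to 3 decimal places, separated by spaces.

wrist centre = target − a_3·(cos φ, sin φ) = (7.7940, 0.5000)
cos θ_2 = (60.9964−5²−4²)/(2·5·4) = 0.4999; θ_2 = -60.0059° (elbow-down)
β = atan2(0.5000,7.7940) = 3.6706°; ψ = atan2(-3.4643,6.9996) = -26.3320°
θ_1 = β − ψ = 30.0026°
θ_3 = φ − θ_1 − θ_2 = 30.0033° (wrapped to (-180°,180°])

30.003 -60.006 30.003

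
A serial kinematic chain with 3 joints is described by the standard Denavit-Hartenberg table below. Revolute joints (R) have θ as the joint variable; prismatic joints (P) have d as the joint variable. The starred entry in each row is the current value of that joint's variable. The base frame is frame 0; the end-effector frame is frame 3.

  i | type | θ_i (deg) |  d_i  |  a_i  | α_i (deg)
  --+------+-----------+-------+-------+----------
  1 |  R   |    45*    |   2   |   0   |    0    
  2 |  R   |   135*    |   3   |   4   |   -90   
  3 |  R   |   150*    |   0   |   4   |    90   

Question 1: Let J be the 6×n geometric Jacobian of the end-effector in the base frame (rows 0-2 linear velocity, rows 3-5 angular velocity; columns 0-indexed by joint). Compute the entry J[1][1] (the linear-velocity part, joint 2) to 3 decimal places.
axis z_1 = (0.0000,0.0000,1.0000); lever o_n−o_1 = (-0.5359,-0.0000,1.0000)
cross product → J_v[:, 1] = (0.0000,-0.5359,0.0000)
J_ω[:, 1] = z_1
entry J[1][1] = -0.5359

-0.536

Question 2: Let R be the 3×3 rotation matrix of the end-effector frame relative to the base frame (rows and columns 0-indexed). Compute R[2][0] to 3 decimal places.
-0.500

End-effector x-axis (col 0 of R) = (0.8660,-0.0000,-0.5000)
R[2][0] = -0.5000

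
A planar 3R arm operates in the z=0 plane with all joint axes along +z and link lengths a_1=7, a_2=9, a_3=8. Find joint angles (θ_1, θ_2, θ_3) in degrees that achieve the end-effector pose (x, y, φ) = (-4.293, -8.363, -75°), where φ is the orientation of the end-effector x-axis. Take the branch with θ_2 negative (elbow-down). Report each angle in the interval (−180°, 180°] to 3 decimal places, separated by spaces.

-90.000 -135.004 150.004

wrist centre = target − a_3·(cos φ, sin φ) = (-6.3636, -0.6356)
cos θ_2 = (40.8988−7²−9²)/(2·7·9) = -0.7072; θ_2 = -135.0037° (elbow-down)
β = atan2(-0.6356,-6.3636) = -174.2962°; ψ = atan2(-6.3635,0.6356) = -84.2959°
θ_1 = β − ψ = -90.0003°
θ_3 = φ − θ_1 − θ_2 = 150.0040° (wrapped to (-180°,180°])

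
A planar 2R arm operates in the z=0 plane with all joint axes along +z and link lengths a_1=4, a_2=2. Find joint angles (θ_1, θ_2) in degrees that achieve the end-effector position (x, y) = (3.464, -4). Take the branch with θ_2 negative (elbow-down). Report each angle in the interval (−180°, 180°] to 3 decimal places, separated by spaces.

-30.000 -60.003

cos θ_2 = (27.9993−4²−2²)/(2·4·2) = 0.5000; θ_2 = -60.0029° (elbow-down)
β = atan2(-4.0000,3.4640) = -49.1074°; ψ = atan2(-1.7321,4.9999) = -19.1074°
θ_1 = β − ψ = -30.0000°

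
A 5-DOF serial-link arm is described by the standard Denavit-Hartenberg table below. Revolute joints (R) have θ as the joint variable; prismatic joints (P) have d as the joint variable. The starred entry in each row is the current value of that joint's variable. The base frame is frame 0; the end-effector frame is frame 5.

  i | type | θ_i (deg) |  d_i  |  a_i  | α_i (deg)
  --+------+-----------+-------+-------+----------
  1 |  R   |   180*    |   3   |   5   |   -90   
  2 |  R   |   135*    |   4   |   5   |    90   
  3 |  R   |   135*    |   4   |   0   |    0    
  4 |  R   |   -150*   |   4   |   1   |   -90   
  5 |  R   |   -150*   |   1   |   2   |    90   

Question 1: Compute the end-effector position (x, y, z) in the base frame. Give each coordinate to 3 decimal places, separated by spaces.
after link 1: o_1 = (-5.0000, 0.0000, 3.0000)
after link 2: o_2 = (-1.4645, -4.0000, -0.5355)
after link 3: o_3 = (-4.2929, -4.0000, -3.3640)
after link 4: o_4 = (-6.4383, -3.7412, -6.8754)
after link 5: o_5 = (-8.1454, -5.1554, -6.5825)

-8.145 -5.155 -6.583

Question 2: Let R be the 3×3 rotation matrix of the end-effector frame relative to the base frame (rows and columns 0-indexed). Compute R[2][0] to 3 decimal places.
0.238

End-effector x-axis (col 0 of R) = (-0.9451,-0.2241,0.2380)
R[2][0] = 0.2380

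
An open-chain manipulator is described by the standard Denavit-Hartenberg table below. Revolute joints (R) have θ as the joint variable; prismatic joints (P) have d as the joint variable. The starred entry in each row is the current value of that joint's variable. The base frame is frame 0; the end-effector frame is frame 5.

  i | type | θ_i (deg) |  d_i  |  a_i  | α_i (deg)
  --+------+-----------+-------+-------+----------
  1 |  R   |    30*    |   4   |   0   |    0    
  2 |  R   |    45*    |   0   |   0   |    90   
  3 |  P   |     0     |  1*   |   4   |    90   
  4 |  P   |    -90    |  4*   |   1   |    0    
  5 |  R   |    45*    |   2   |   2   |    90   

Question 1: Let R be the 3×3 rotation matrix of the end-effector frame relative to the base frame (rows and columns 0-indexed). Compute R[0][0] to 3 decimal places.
End-effector x-axis (col 0 of R) = (-0.5000,0.8660,-0.0000)
R[0][0] = -0.5000

-0.500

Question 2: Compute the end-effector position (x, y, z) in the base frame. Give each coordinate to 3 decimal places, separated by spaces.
after link 1: o_1 = (0.0000, 0.0000, 4.0000)
after link 2: o_2 = (0.0000, 0.0000, 4.0000)
after link 3: o_3 = (2.0012, 3.6049, 4.0000)
after link 4: o_4 = (1.0353, 3.8637, -0.0000)
after link 5: o_5 = (0.0353, 5.5958, -2.0000)

0.035 5.596 -2.000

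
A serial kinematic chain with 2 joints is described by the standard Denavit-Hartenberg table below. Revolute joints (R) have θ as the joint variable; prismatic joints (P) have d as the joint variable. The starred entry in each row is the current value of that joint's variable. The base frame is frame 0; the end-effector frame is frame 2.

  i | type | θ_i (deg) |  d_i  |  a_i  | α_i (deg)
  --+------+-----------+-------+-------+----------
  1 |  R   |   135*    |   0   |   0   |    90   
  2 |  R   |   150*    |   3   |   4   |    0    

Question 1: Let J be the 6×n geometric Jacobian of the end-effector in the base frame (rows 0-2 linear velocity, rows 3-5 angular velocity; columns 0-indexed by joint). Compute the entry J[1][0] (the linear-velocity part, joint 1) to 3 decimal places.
4.571

axis z_0 = ẑ; lever o_n−o_0 = (4.5708,-0.3282,2.0000)
cross product → J_v[:, 0] = (0.3282,4.5708,-0.0000)
J_ω[:, 0] = z_0
entry J[1][0] = 4.5708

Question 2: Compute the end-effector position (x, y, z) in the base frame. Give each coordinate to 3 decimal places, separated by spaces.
after link 1: o_1 = (0.0000, 0.0000, 0.0000)
after link 2: o_2 = (4.5708, -0.3282, 2.0000)

4.571 -0.328 2.000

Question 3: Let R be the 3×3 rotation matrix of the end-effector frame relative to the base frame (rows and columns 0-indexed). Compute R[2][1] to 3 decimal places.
-0.866

End-effector y-axis (col 1 of R) = (0.3536,-0.3536,-0.8660)
R[2][1] = -0.8660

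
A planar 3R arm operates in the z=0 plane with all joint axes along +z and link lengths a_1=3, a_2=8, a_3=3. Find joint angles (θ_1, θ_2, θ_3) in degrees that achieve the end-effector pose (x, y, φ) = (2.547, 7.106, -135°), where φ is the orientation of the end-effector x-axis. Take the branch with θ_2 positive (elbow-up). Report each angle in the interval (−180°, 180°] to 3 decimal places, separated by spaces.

wrist centre = target − a_3·(cos φ, sin φ) = (4.6683, 9.2273)
cos θ_2 = (106.9367−3²−8²)/(2·3·8) = 0.7070; θ_2 = 45.0075° (elbow-up)
β = atan2(9.2273,4.6683) = 63.1641°; ψ = atan2(5.6576,8.6561) = 33.1685°
θ_1 = β − ψ = 29.9956°
θ_3 = φ − θ_1 − θ_2 = 149.9969° (wrapped to (-180°,180°])

29.996 45.008 149.997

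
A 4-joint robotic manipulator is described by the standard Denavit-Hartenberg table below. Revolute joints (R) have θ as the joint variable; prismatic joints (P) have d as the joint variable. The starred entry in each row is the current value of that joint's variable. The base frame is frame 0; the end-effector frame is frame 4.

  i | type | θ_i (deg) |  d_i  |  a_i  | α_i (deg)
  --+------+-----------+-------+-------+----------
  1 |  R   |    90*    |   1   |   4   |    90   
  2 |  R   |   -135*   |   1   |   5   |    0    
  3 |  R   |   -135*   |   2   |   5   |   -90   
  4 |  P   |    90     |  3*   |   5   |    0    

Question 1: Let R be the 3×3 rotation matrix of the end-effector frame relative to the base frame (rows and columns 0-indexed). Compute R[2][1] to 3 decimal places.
End-effector y-axis (col 1 of R) = (0.0000,0.0000,-1.0000)
R[2][1] = -1.0000

-1.000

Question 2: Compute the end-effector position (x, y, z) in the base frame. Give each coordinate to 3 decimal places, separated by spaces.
after link 1: o_1 = (0.0000, 4.0000, 1.0000)
after link 2: o_2 = (1.0000, 0.4645, -2.5355)
after link 3: o_3 = (3.0000, 0.4645, 2.4645)
after link 4: o_4 = (-2.0000, -2.5355, 2.4645)

-2.000 -2.536 2.464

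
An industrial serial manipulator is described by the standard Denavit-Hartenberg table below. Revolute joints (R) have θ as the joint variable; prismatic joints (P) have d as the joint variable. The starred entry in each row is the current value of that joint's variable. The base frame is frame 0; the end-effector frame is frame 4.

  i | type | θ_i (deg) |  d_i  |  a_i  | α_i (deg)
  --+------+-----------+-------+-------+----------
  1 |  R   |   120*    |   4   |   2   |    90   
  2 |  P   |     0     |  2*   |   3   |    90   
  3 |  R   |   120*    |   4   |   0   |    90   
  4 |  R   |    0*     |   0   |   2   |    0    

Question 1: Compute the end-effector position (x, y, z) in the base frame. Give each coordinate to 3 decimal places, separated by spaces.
after link 1: o_1 = (-1.0000, 1.7321, 4.0000)
after link 2: o_2 = (-0.7679, 5.3301, 4.0000)
after link 3: o_3 = (-0.7679, 5.3301, 0.0000)
after link 4: o_4 = (1.2321, 5.3301, 0.0000)

1.232 5.330 0.000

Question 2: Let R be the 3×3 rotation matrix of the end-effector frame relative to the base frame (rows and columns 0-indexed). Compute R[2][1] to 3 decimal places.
-1.000

End-effector y-axis (col 1 of R) = (0.0000,-0.0000,-1.0000)
R[2][1] = -1.0000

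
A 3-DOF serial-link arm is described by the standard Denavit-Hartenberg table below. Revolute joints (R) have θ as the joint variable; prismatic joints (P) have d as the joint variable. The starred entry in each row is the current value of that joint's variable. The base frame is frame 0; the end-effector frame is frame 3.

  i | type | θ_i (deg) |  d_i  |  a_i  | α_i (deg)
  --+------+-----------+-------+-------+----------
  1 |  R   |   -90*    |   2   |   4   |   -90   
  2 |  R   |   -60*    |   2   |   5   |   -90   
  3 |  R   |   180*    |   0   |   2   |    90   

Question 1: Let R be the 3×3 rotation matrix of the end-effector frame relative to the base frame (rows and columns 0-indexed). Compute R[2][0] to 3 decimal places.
-0.866

End-effector x-axis (col 0 of R) = (-0.0000,0.5000,-0.8660)
R[2][0] = -0.8660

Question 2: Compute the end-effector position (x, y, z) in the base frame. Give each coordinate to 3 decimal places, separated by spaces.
2.000 -5.500 4.598

after link 1: o_1 = (0.0000, -4.0000, 2.0000)
after link 2: o_2 = (2.0000, -6.5000, 6.3301)
after link 3: o_3 = (2.0000, -5.5000, 4.5981)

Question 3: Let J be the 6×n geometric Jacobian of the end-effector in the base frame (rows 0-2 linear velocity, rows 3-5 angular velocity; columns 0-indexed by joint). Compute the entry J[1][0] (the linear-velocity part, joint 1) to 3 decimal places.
2.000

axis z_0 = ẑ; lever o_n−o_0 = (2.0000,-5.5000,4.5981)
cross product → J_v[:, 0] = (5.5000,2.0000,-0.0000)
J_ω[:, 0] = z_0
entry J[1][0] = 2.0000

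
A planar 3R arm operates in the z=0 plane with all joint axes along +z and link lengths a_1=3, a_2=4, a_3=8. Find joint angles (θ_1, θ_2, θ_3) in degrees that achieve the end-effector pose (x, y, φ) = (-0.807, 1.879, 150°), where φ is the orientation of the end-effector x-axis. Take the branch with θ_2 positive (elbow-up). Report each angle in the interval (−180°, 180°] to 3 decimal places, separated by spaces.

-45.003 45.009 149.994

wrist centre = target − a_3·(cos φ, sin φ) = (6.1212, -2.1210)
cos θ_2 = (41.9678−3²−4²)/(2·3·4) = 0.7070; θ_2 = 45.0094° (elbow-up)
β = atan2(-2.1210,6.1212) = -19.1112°; ψ = atan2(2.8289,5.8280) = 25.8919°
θ_1 = β − ψ = -45.0032°
θ_3 = φ − θ_1 − θ_2 = 149.9937° (wrapped to (-180°,180°])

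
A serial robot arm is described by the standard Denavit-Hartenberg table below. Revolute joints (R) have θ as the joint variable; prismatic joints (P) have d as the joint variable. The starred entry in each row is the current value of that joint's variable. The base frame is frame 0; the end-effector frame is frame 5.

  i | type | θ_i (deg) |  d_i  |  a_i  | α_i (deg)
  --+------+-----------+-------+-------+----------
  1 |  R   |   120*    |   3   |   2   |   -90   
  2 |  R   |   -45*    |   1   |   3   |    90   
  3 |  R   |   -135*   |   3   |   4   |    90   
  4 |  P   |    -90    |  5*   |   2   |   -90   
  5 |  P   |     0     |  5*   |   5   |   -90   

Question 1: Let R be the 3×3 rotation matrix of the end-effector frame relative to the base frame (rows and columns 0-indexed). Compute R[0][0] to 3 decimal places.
End-effector x-axis (col 0 of R) = (-0.3536,0.6124,-0.7071)
R[0][0] = -0.3536

-0.354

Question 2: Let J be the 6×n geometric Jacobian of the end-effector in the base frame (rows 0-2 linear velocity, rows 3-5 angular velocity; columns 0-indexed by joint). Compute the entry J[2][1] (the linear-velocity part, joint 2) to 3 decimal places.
axis z_1 = (-0.8660,-0.5000,0.0000); lever o_n−o_1 = (2.6086,-0.8614,-7.7071)
cross product → J_v[:, 1] = (3.8536,-6.6746,2.0503)
J_ω[:, 1] = z_1
entry J[2][1] = 2.0503

2.050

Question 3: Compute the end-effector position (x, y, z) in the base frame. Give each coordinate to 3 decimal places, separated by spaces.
after link 1: o_1 = (-1.0000, 1.7321, 3.0000)
after link 2: o_2 = (-2.9267, 3.0692, 5.1213)
after link 3: o_3 = (1.5835, 0.9142, 5.2426)
after link 4: o_4 = (-0.9355, -1.7939, 1.3284)
after link 5: o_5 = (1.6086, 0.8707, -4.7071)

1.609 0.871 -4.707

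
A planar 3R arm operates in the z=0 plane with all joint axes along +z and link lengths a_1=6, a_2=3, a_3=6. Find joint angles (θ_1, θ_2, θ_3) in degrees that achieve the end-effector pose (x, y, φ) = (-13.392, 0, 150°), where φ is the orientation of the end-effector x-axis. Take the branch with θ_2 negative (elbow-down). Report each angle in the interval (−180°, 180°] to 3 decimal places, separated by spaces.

wrist centre = target − a_3·(cos φ, sin φ) = (-8.1958, -3.0000)
cos θ_2 = (76.1719−6²−3²)/(2·6·3) = 0.8659; θ_2 = -30.0159° (elbow-down)
β = atan2(-3.0000,-8.1958) = -159.8954°; ψ = atan2(-1.5007,8.5977) = -9.9012°
θ_1 = β − ψ = -149.9942°
θ_3 = φ − θ_1 − θ_2 = -29.9899° (wrapped to (-180°,180°])

-149.994 -30.016 -29.990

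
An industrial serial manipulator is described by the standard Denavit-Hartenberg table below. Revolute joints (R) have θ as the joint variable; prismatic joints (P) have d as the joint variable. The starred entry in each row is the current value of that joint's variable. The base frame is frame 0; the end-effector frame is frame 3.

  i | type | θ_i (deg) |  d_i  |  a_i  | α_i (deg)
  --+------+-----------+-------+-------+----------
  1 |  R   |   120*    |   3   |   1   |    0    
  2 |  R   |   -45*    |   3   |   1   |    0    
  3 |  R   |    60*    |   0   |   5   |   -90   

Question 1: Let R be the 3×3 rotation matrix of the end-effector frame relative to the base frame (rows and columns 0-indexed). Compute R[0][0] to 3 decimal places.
-0.707

End-effector x-axis (col 0 of R) = (-0.7071,0.7071,0.0000)
R[0][0] = -0.7071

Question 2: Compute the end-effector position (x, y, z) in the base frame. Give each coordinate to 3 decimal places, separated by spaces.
after link 1: o_1 = (-0.5000, 0.8660, 3.0000)
after link 2: o_2 = (-0.2412, 1.8320, 6.0000)
after link 3: o_3 = (-3.7767, 5.3675, 6.0000)

-3.777 5.367 6.000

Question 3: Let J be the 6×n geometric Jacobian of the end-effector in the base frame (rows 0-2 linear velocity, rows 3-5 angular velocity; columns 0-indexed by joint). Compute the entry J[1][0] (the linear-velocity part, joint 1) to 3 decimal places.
axis z_0 = ẑ; lever o_n−o_0 = (-3.7767,5.3675,6.0000)
cross product → J_v[:, 0] = (-5.3675,-3.7767,0.0000)
J_ω[:, 0] = z_0
entry J[1][0] = -3.7767

-3.777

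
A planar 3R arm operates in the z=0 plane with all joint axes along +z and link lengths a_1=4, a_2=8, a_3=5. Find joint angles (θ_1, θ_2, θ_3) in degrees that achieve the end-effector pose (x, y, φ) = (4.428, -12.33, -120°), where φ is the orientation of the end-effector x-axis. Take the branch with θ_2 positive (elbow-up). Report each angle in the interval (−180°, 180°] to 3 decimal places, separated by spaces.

-90.004 60.005 -90.001

wrist centre = target − a_3·(cos φ, sin φ) = (6.9280, -7.9999)
cos θ_2 = (111.9952−4²−8²)/(2·4·8) = 0.4999; θ_2 = 60.0050° (elbow-up)
β = atan2(-7.9999,6.9280) = -49.1070°; ψ = atan2(6.9286,7.9994) = 40.8970°
θ_1 = β − ψ = -90.0040°
θ_3 = φ − θ_1 − θ_2 = -90.0011° (wrapped to (-180°,180°])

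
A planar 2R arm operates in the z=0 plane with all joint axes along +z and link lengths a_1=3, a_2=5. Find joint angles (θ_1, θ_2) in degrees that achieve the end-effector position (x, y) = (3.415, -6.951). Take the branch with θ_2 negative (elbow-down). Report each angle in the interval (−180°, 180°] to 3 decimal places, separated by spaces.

-44.998 -30.008

cos θ_2 = (59.9786−3²−5²)/(2·3·5) = 0.8660; θ_2 = -30.0082° (elbow-down)
β = atan2(-6.9510,3.4150) = -63.8353°; ψ = atan2(-2.5006,7.3298) = -18.8375°
θ_1 = β − ψ = -44.9978°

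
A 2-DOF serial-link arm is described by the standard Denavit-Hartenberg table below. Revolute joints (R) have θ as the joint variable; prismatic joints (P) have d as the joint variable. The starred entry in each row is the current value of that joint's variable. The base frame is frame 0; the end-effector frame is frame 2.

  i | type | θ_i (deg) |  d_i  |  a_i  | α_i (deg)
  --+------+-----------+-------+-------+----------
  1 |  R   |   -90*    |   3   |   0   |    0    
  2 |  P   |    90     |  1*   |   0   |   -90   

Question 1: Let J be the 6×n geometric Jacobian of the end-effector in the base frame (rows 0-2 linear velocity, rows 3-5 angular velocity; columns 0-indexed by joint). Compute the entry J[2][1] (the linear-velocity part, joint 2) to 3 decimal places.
prismatic axis z_1 = (0.0000,0.0000,1.0000)
J_v[:, 1] = z_1; J_ω[:, 1] = (0,0,0)
entry J[2][1] = 1.0000

1.000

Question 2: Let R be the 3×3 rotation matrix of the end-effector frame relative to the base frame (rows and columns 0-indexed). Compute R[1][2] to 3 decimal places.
1.000

End-effector z-axis (col 2 of R) = (0.0000,1.0000,0.0000)
R[1][2] = 1.0000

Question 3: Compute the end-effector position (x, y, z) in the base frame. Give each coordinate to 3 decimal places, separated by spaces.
0.000 0.000 4.000

after link 1: o_1 = (0.0000, 0.0000, 3.0000)
after link 2: o_2 = (0.0000, 0.0000, 4.0000)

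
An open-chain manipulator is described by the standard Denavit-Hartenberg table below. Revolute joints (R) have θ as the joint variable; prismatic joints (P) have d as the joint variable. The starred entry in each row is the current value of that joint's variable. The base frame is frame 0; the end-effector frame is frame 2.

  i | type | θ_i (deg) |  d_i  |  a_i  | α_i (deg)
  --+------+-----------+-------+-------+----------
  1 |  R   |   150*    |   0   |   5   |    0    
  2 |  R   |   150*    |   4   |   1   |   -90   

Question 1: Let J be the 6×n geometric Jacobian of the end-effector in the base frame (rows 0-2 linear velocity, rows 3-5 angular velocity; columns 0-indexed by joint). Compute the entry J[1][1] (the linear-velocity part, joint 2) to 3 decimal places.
axis z_1 = (0.0000,0.0000,1.0000); lever o_n−o_1 = (0.5000,-0.8660,4.0000)
cross product → J_v[:, 1] = (0.8660,0.5000,-0.0000)
J_ω[:, 1] = z_1
entry J[1][1] = 0.5000

0.500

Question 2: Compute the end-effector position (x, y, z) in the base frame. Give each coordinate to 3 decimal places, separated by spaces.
after link 1: o_1 = (-4.3301, 2.5000, 0.0000)
after link 2: o_2 = (-3.8301, 1.6340, 4.0000)

-3.830 1.634 4.000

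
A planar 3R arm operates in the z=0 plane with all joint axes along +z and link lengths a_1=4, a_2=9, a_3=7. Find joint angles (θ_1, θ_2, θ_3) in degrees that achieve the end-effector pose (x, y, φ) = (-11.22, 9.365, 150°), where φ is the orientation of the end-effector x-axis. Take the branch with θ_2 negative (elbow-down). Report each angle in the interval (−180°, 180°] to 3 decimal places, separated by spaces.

-135.002 -119.999 45.000

wrist centre = target − a_3·(cos φ, sin φ) = (-5.1578, 5.8650)
cos θ_2 = (61.0014−4²−9²)/(2·4·9) = -0.5000; θ_2 = -119.9988° (elbow-down)
β = atan2(5.8650,-5.1578) = 131.3292°; ψ = atan2(-7.7943,-0.4998) = -93.6692°
θ_1 = β − ψ = 224.9984°
θ_3 = φ − θ_1 − θ_2 = 45.0004° (wrapped to (-180°,180°])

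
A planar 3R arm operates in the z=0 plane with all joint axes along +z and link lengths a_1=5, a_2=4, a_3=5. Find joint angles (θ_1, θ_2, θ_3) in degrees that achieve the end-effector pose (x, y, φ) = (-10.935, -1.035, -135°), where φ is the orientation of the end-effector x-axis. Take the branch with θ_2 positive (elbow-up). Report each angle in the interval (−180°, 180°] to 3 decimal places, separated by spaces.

135.002 59.992 30.006

wrist centre = target − a_3·(cos φ, sin φ) = (-7.3995, 2.5005)
cos θ_2 = (61.0048−5²−4²)/(2·5·4) = 0.5001; θ_2 = 59.9921° (elbow-up)
β = atan2(2.5005,-7.3995) = 161.3281°; ψ = atan2(3.4638,7.0005) = 26.3261°
θ_1 = β − ψ = 135.0020°
θ_3 = φ − θ_1 − θ_2 = 30.0059° (wrapped to (-180°,180°])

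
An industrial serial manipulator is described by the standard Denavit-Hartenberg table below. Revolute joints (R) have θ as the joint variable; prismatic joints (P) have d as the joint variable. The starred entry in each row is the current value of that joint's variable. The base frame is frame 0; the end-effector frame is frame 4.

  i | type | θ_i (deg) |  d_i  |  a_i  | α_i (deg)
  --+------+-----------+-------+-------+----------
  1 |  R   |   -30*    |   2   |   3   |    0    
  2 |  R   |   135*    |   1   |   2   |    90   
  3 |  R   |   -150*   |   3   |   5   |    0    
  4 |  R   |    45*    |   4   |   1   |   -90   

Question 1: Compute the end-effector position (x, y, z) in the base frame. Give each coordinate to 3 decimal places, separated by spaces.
after link 1: o_1 = (2.5981, -1.5000, 2.0000)
after link 2: o_2 = (2.0804, 0.4319, 3.0000)
after link 3: o_3 = (6.0989, -2.9743, 0.5000)
after link 4: o_4 = (10.0296, -2.1890, -0.4659)

10.030 -2.189 -0.466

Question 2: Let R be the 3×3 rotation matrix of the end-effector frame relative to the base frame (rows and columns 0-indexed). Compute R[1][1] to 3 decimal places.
End-effector y-axis (col 1 of R) = (-0.9659,-0.2588,-0.0000)
R[1][1] = -0.2588

-0.259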